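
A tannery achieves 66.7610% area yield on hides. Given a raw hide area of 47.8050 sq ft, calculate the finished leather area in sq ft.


Formula: finished = raw * yield / 100
Substituting: finished = 47.8050 * 66.7610 / 100
Result: 31.9151 sq ft


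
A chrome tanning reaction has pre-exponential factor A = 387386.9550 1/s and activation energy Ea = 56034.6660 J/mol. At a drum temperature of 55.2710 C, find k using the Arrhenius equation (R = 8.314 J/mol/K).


T_K = T_C + 273.15 = 55.2710 + 273.15 = 328.4210 K
exponent = -Ea / (R * T_K) = -56034.6660 / (8.314 * 328.4210) = -20.5218
k = A * exp(exponent) = 387386.9550 * exp(-20.5218) = 4.7384e-04 1/s


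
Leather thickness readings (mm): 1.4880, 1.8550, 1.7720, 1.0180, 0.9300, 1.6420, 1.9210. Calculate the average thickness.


Formula: Average = sum / n
Substituting: Average = 10.6260 / 7
Result: 1.5180 mm


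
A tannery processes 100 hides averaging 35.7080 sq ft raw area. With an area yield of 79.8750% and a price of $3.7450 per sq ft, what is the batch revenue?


Raw_total = N * avg_area = 100 * 35.7080 = 3570.8000 sq ft
Finished = Raw_total * yield / 100 = 3570.8000 * 79.8750 / 100 = 2852.1765 sq ft
Value = Finished * price = 2852.1765 * 3.7450 = 10681.4010 $


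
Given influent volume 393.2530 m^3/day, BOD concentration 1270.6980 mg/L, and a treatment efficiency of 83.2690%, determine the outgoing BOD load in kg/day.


Load_in = volume * conc / 1000 = 393.2530 * 1270.6980 / 1000 = 499.7058 kg/day
Removed = Load_in * eff / 100 = 499.7058 * 83.2690 / 100 = 416.1000 kg/day
Load_out = Load_in - Removed = 499.7058 - 416.1000 = 83.6058 kg/day


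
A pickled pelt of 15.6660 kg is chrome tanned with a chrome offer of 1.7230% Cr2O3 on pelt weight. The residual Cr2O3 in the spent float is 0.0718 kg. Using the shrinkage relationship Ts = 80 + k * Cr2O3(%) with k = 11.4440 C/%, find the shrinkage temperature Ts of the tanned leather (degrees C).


Offered = pelt * offer_pct / 100 = 15.6660 * 1.7230 / 100 = 0.2699 kg
Uptake = offered - residual = 0.2699 - 0.0718 = 0.1981 kg
Cr2O3% on pelt = uptake / pelt * 100 = 0.1981 / 15.6660 * 100 = 1.2647 %
Ts = 80 + k * Cr2O3% = 80 + 11.4440 * 1.2647 = 94.4730 C


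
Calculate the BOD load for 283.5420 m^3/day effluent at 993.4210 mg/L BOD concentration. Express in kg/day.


Formula: BOD_load = volume * conc / 1000
Substituting: BOD_load = 283.5420 * 993.4210 / 1000
Result: 281.6766 kg/day


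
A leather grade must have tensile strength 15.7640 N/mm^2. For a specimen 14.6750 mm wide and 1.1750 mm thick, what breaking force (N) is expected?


Formula: F = TS * w * t
Substituting: F = 15.7640 * 14.6750 * 1.1750
Result: 271.8206 N


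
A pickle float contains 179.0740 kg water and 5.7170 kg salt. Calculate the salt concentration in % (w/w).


Formula: Conc = salt / (water + salt) * 100
Substituting: Conc = 5.7170 / (179.0740 + 5.7170) * 100
Result: 3.0938 %


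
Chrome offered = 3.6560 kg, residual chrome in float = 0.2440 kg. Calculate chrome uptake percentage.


Formula: Uptake = (offered - residual) / offered * 100
Substituting: Uptake = (3.6560 - 0.2440) / 3.6560 * 100
Result: 93.3260 %


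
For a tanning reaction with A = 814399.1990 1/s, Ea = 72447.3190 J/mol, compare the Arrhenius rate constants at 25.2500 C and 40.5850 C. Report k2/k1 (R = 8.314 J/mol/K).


T1 = 25.2500 + 273.15 = 298.4000 K; T2 = 40.5850 + 273.15 = 313.7350 K
k1 = A * exp(-Ea/(R*T1)) = 814399.1990 * exp(-72447.3190/(8.314*298.4000)) = 1.6926e-07 1/s
k2 = A * exp(-Ea/(R*T2)) = 814399.1990 * exp(-72447.3190/(8.314*313.7350)) = 7.0541e-07 1/s
k2/k1 = 7.0541e-07 / 1.6926e-07 = 4.1677


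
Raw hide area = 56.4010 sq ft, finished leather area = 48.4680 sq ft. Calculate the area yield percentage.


Formula: Yield = finished / raw * 100
Substituting: Yield = 48.4680 / 56.4010 * 100
Result: 85.9346 %


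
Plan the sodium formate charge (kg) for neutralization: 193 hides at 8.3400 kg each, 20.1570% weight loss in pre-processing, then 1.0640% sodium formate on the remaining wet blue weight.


Total_raw = N * avg_wt = 193 * 8.3400 = 1609.6200 kg
Substrate = Total_raw * (1 - loss/100) = 1609.6200 * (1 - 20.1570/100) = 1285.1689 kg
Neutralizer = Substrate * pct / 100 = 1285.1689 * 1.0640 / 100 = 13.6742 kg


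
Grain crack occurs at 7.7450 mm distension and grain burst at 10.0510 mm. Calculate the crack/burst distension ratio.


Formula: Ratio = crack / burst
Substituting: Ratio = 7.7450 / 10.0510
Result: 0.7706


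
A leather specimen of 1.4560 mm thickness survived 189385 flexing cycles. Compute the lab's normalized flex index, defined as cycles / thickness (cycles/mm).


Formula: Index = cycles / thickness
Substituting: Index = 189385 / 1.4560
Result: 130072.1154 cycles/mm


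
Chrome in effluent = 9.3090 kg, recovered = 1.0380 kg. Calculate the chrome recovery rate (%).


Formula: Recovery = recovered / input * 100
Substituting: Recovery = 1.0380 / 9.3090 * 100
Result: 11.1505 %


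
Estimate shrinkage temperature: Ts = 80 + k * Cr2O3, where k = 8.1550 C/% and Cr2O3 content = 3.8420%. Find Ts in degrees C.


Formula: Ts = 80 + k * Cr2O3
Substituting: Ts = 80 + 8.1550 * 3.8420
Result: 111.3315 C


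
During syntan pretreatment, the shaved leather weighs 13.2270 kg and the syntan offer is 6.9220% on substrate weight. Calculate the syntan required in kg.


Formula: Syntan = substrate * pct / 100
Substituting: Syntan = 13.2270 * 6.9220 / 100
Result: 0.9156 kg


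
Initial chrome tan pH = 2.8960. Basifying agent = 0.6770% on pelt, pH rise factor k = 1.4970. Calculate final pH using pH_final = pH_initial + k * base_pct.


Formula: pH_final = pH_initial + k * base_pct
Substituting: pH_final = 2.8960 + 1.4970 * 0.6770
Result: 3.9095


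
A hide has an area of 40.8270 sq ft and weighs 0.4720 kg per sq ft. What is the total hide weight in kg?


Formula: Weight = area * weight_per_sqft
Substituting: Weight = 40.8270 * 0.4720
Result: 19.2703 kg


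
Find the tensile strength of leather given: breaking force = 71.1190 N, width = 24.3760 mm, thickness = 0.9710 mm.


Formula: TS = force / (width * thickness)
Substituting: TS = 71.1190 / (24.3760 * 0.9710)
Result: 3.0047 N/mm^2


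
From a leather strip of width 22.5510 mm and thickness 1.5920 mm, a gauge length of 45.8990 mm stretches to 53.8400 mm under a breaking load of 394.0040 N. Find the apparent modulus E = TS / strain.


TS = F / (w * t) = 394.0040 / (22.5510 * 1.5920) = 10.9747 N/mm^2
strain = (Lf - L0) / L0 = (53.8400 - 45.8990) / 45.8990 = 0.1730
E = TS / strain = 10.9747 / 0.1730 = 63.4337 N/mm^2


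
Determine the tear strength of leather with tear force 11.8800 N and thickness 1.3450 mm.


Formula: Tear strength = force / thickness
Substituting: Tear strength = 11.8800 / 1.3450
Result: 8.8327 N/mm


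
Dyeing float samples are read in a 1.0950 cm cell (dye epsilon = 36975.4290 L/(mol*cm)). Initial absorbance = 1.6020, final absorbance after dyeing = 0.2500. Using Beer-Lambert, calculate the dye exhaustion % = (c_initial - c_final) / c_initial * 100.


c_initial = A_i / (epsilon * l) = 1.6020 / (36975.4290 * 1.0950) = 3.9567e-05 mol/L
c_final = A_f / (epsilon * l) = 0.2500 / (36975.4290 * 1.0950) = 6.1747e-06 mol/L
Exhaustion = (c_initial - c_final) / c_initial * 100 = (3.9567e-05 - 6.1747e-06) / 3.9567e-05 * 100 = 84.3945 %


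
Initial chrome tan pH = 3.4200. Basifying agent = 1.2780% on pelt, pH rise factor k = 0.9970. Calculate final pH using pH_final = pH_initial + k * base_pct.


Formula: pH_final = pH_initial + k * base_pct
Substituting: pH_final = 3.4200 + 0.9970 * 1.2780
Result: 4.6942


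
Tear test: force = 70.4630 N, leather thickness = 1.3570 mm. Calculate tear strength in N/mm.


Formula: Tear strength = force / thickness
Substituting: Tear strength = 70.4630 / 1.3570
Result: 51.9256 N/mm


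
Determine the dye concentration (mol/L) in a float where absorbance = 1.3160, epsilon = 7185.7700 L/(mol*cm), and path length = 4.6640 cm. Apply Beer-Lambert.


Formula: c = A / (epsilon * l)
Substituting: c = 1.3160 / (7185.7700 * 4.6640)
Result: 3.9267e-05 mol/L


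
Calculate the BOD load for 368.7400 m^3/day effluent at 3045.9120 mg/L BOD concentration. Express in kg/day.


Formula: BOD_load = volume * conc / 1000
Substituting: BOD_load = 368.7400 * 3045.9120 / 1000
Result: 1123.1496 kg/day


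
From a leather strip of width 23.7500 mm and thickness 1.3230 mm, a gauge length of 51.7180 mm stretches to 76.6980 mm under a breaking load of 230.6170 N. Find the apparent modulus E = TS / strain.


TS = F / (w * t) = 230.6170 / (23.7500 * 1.3230) = 7.3395 N/mm^2
strain = (Lf - L0) / L0 = (76.6980 - 51.7180) / 51.7180 = 0.4830
E = TS / strain = 7.3395 / 0.4830 = 15.1956 N/mm^2


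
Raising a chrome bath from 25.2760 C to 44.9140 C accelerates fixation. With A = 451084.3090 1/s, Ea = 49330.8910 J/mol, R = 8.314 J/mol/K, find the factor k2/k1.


T1 = 25.2760 + 273.15 = 298.4260 K; T2 = 44.9140 + 273.15 = 318.0640 K
k1 = A * exp(-Ea/(R*T1)) = 451084.3090 * exp(-49330.8910/(8.314*298.4260)) = 0.00104562 1/s
k2 = A * exp(-Ea/(R*T2)) = 451084.3090 * exp(-49330.8910/(8.314*318.0640)) = 0.0035687 1/s
k2/k1 = 0.0035687 / 0.00104562 = 3.4130


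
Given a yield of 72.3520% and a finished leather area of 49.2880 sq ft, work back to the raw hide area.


Formula: raw = finished * 100 / yield
Substituting: raw = 49.2880 * 100 / 72.3520
Result: 68.1225 sq ft


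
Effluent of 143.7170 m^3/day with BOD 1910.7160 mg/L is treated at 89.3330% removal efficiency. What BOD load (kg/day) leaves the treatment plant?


Load_in = volume * conc / 1000 = 143.7170 * 1910.7160 / 1000 = 274.6024 kg/day
Removed = Load_in * eff / 100 = 274.6024 * 89.3330 / 100 = 245.3105 kg/day
Load_out = Load_in - Removed = 274.6024 - 245.3105 = 29.2918 kg/day


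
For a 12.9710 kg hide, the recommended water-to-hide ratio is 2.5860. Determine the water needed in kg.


Formula: Water = hide_weight * ratio
Substituting: Water = 12.9710 * 2.5860
Result: 33.5430 kg


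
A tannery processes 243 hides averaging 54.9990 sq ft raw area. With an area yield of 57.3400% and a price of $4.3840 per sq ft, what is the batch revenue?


Raw_total = N * avg_area = 243 * 54.9990 = 13364.7570 sq ft
Finished = Raw_total * yield / 100 = 13364.7570 * 57.3400 / 100 = 7663.3517 sq ft
Value = Finished * price = 7663.3517 * 4.3840 = 33596.1337 $


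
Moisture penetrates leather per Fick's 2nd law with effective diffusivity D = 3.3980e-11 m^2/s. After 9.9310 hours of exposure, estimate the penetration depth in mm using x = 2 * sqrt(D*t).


t = 9.9310 hr * 3600 = 35751.6000 s
D * t = 3.3980e-11 * 35751.6000 = 1.2148e-06
x = 2 * sqrt(D*t) = 2 * sqrt(1.2148e-06) = 0.0022044 m = 2.2044 mm


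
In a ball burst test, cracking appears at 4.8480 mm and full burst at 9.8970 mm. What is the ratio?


Formula: Ratio = crack / burst
Substituting: Ratio = 4.8480 / 9.8970
Result: 0.4898


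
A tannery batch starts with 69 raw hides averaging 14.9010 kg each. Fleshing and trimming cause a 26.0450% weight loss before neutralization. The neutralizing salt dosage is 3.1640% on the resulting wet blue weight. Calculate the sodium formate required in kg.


Total_raw = N * avg_wt = 69 * 14.9010 = 1028.1690 kg
Substrate = Total_raw * (1 - loss/100) = 1028.1690 * (1 - 26.0450/100) = 760.3824 kg
Neutralizer = Substrate * pct / 100 = 760.3824 * 3.1640 / 100 = 24.0585 kg


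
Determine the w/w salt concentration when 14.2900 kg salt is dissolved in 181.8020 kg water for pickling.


Formula: Conc = salt / (water + salt) * 100
Substituting: Conc = 14.2900 / (181.8020 + 14.2900) * 100
Result: 7.2874 %


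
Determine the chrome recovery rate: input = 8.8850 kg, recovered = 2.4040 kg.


Formula: Recovery = recovered / input * 100
Substituting: Recovery = 2.4040 / 8.8850 * 100
Result: 27.0568 %


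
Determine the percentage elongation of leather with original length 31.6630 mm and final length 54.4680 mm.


Formula: Elongation = (Lf - L0) / L0 * 100
Substituting: Elongation = (54.4680 - 31.6630) / 31.6630 * 100
Result: 72.0241 %


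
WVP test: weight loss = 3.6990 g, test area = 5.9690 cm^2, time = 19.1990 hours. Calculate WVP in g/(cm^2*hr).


Formula: WVP = loss / (area * time)
Substituting: WVP = 3.6990 / (5.9690 * 19.1990)
Result: 0.0322778 g/(cm^2*hr)


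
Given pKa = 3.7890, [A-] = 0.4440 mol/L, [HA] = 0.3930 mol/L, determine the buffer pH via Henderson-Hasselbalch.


ratio = [A-] / [HA] = 0.4440 / 0.3930 = 1.1298
log10(ratio) = 0.0529904
pH = pKa + log10(ratio) = 3.7890 + 0.0529904 = 3.8420


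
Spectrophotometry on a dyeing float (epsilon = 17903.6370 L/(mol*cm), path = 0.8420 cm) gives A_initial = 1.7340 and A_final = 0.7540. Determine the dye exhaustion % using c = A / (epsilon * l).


c_initial = A_i / (epsilon * l) = 1.7340 / (17903.6370 * 0.8420) = 1.1503e-04 mol/L
c_final = A_f / (epsilon * l) = 0.7540 / (17903.6370 * 0.8420) = 5.0017e-05 mol/L
Exhaustion = (c_initial - c_final) / c_initial * 100 = (1.1503e-04 - 5.0017e-05) / 1.1503e-04 * 100 = 56.5167 %


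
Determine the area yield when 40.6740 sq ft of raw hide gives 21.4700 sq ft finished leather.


Formula: Yield = finished / raw * 100
Substituting: Yield = 21.4700 / 40.6740 * 100
Result: 52.7856 %


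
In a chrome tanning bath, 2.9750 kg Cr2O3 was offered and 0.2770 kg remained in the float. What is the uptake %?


Formula: Uptake = (offered - residual) / offered * 100
Substituting: Uptake = (2.9750 - 0.2770) / 2.9750 * 100
Result: 90.6891 %


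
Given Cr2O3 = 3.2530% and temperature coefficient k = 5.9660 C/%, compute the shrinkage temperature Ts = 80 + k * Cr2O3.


Formula: Ts = 80 + k * Cr2O3
Substituting: Ts = 80 + 5.9660 * 3.2530
Result: 99.4074 C


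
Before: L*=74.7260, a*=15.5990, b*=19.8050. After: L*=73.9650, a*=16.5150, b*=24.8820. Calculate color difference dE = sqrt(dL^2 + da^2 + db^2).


dL = -0.7610, da = 0.9160, db = 5.0770
dE = sqrt((-0.7610)^2 + 0.9160^2 + 5.0770^2) = 5.2148


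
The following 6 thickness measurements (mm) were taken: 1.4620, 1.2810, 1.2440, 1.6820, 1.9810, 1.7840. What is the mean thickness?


Formula: Average = sum / n
Substituting: Average = 9.4340 / 6
Result: 1.5723 mm


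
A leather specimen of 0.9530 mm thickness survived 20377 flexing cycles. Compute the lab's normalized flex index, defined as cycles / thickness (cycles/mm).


Formula: Index = cycles / thickness
Substituting: Index = 20377 / 0.9530
Result: 21381.9517 cycles/mm


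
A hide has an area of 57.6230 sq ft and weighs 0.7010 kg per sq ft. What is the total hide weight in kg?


Formula: Weight = area * weight_per_sqft
Substituting: Weight = 57.6230 * 0.7010
Result: 40.3937 kg


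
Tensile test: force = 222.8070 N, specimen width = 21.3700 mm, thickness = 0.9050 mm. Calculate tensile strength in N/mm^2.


Formula: TS = force / (width * thickness)
Substituting: TS = 222.8070 / (21.3700 * 0.9050)
Result: 11.5206 N/mm^2


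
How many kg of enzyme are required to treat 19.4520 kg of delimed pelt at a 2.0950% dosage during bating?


Formula: Enzyme = substrate * pct / 100
Substituting: Enzyme = 19.4520 * 2.0950 / 100
Result: 0.4075 kg


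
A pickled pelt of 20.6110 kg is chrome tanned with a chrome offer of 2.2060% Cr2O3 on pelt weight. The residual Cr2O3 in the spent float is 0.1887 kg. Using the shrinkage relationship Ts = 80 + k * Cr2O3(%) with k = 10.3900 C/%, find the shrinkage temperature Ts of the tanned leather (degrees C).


Offered = pelt * offer_pct / 100 = 20.6110 * 2.2060 / 100 = 0.4547 kg
Uptake = offered - residual = 0.4547 - 0.1887 = 0.2660 kg
Cr2O3% on pelt = uptake / pelt * 100 = 0.2660 / 20.6110 * 100 = 1.2905 %
Ts = 80 + k * Cr2O3% = 80 + 10.3900 * 1.2905 = 93.4080 C


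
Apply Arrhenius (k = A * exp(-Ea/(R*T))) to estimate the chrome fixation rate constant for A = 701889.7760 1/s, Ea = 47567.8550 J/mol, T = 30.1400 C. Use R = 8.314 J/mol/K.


T_K = T_C + 273.15 = 30.1400 + 273.15 = 303.2900 K
exponent = -Ea / (R * T_K) = -47567.8550 / (8.314 * 303.2900) = -18.8645
k = A * exp(exponent) = 701889.7760 * exp(-18.8645) = 0.00450316 1/s


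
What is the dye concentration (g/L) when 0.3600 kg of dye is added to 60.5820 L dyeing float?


Formula: Conc = dye_mass(kg) / volume(L) * 1000
Substituting: Conc = 0.3600 / 60.5820 * 1000
Result: 5.9424 g/L


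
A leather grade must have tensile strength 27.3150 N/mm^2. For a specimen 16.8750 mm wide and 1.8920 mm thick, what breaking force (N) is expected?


Formula: F = TS * w * t
Substituting: F = 27.3150 * 16.8750 * 1.8920
Result: 872.0997 N


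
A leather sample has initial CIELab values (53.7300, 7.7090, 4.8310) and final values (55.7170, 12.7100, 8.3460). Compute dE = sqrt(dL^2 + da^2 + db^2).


dL = 1.9870, da = 5.0010, db = 3.5150
dE = sqrt(1.9870^2 + 5.0010^2 + 3.5150^2) = 6.4275


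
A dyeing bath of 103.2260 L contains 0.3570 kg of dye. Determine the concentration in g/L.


Formula: Conc = dye_mass(kg) / volume(L) * 1000
Substituting: Conc = 0.3570 / 103.2260 * 1000
Result: 3.4584 g/L


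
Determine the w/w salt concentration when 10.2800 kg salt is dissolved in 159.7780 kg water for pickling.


Formula: Conc = salt / (water + salt) * 100
Substituting: Conc = 10.2800 / (159.7780 + 10.2800) * 100
Result: 6.0450 %


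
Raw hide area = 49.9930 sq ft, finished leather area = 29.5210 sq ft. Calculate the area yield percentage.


Formula: Yield = finished / raw * 100
Substituting: Yield = 29.5210 / 49.9930 * 100
Result: 59.0503 %


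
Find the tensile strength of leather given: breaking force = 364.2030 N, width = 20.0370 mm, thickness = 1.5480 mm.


Formula: TS = force / (width * thickness)
Substituting: TS = 364.2030 / (20.0370 * 1.5480)
Result: 11.7419 N/mm^2


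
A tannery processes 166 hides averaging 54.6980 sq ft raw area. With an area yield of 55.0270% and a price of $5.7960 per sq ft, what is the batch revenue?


Raw_total = N * avg_area = 166 * 54.6980 = 9079.8680 sq ft
Finished = Raw_total * yield / 100 = 9079.8680 * 55.0270 / 100 = 4996.3790 sq ft
Value = Finished * price = 4996.3790 * 5.7960 = 28959.0125 $


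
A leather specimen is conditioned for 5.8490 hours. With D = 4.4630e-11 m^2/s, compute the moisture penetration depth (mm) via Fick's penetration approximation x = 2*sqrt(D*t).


t = 5.8490 hr * 3600 = 21056.4000 s
D * t = 4.4630e-11 * 21056.4000 = 9.3975e-07
x = 2 * sqrt(D*t) = 2 * sqrt(9.3975e-07) = 0.00193881 m = 1.9388 mm


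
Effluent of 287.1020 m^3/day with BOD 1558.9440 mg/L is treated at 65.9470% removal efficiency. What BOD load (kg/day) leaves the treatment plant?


Load_in = volume * conc / 1000 = 287.1020 * 1558.9440 / 1000 = 447.5759 kg/day
Removed = Load_in * eff / 100 = 447.5759 * 65.9470 / 100 = 295.1629 kg/day
Load_out = Load_in - Removed = 447.5759 - 295.1629 = 152.4130 kg/day


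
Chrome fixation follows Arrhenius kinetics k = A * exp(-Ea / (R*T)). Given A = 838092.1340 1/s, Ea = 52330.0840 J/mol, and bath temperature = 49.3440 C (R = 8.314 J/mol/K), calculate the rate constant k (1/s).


T_K = T_C + 273.15 = 49.3440 + 273.15 = 322.4940 K
exponent = -Ea / (R * T_K) = -52330.0840 / (8.314 * 322.4940) = -19.5173
k = A * exp(exponent) = 838092.1340 * exp(-19.5173) = 0.00279921 1/s


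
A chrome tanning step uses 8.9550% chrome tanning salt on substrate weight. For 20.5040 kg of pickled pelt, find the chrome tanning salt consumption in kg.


Formula: Chrome = substrate * pct / 100
Substituting: Chrome = 20.5040 * 8.9550 / 100
Result: 1.8361 kg


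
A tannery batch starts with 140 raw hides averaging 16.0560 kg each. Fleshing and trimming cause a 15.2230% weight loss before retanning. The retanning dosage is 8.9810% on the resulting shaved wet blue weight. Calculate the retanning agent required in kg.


Total_raw = N * avg_wt = 140 * 16.0560 = 2247.8400 kg
Substrate = Total_raw * (1 - loss/100) = 2247.8400 * (1 - 15.2230/100) = 1905.6513 kg
Retan = Substrate * pct / 100 = 1905.6513 * 8.9810 / 100 = 171.1465 kg


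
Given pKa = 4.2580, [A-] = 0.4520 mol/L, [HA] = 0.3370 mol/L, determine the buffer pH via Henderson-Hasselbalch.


ratio = [A-] / [HA] = 0.4520 / 0.3370 = 1.3412
log10(ratio) = 0.1275
pH = pKa + log10(ratio) = 4.2580 + 0.1275 = 4.3855


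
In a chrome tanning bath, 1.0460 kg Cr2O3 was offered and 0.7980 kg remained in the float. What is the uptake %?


Formula: Uptake = (offered - residual) / offered * 100
Substituting: Uptake = (1.0460 - 0.7980) / 1.0460 * 100
Result: 23.7094 %


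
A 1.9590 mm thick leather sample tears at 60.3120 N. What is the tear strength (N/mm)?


Formula: Tear strength = force / thickness
Substituting: Tear strength = 60.3120 / 1.9590
Result: 30.7871 N/mm


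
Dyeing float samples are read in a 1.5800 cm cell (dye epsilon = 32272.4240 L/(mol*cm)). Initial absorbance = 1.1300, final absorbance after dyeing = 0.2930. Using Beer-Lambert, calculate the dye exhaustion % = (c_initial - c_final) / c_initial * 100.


c_initial = A_i / (epsilon * l) = 1.1300 / (32272.4240 * 1.5800) = 2.2161e-05 mol/L
c_final = A_f / (epsilon * l) = 0.2930 / (32272.4240 * 1.5800) = 5.7462e-06 mol/L
Exhaustion = (c_initial - c_final) / c_initial * 100 = (2.2161e-05 - 5.7462e-06) / 2.2161e-05 * 100 = 74.0708 %


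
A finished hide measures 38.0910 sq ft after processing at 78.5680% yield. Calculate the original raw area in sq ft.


Formula: raw = finished * 100 / yield
Substituting: raw = 38.0910 * 100 / 78.5680
Result: 48.4816 sq ft


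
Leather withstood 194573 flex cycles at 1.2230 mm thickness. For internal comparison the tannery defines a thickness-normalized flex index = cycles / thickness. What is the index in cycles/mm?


Formula: Index = cycles / thickness
Substituting: Index = 194573 / 1.2230
Result: 159094.8487 cycles/mm


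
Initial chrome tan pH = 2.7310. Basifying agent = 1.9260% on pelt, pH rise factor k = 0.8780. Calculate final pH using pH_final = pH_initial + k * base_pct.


Formula: pH_final = pH_initial + k * base_pct
Substituting: pH_final = 2.7310 + 0.8780 * 1.9260
Result: 4.4220


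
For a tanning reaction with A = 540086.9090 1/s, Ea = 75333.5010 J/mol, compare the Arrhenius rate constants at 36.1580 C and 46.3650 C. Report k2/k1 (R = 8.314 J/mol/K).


T1 = 36.1580 + 273.15 = 309.3080 K; T2 = 46.3650 + 273.15 = 319.5150 K
k1 = A * exp(-Ea/(R*T1)) = 540086.9090 * exp(-75333.5010/(8.314*309.3080)) = 1.0233e-07 1/s
k2 = A * exp(-Ea/(R*T2)) = 540086.9090 * exp(-75333.5010/(8.314*319.5150)) = 2.6087e-07 1/s
k2/k1 = 2.6087e-07 / 1.0233e-07 = 2.5493


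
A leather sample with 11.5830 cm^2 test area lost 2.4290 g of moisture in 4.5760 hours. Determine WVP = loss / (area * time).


Formula: WVP = loss / (area * time)
Substituting: WVP = 2.4290 / (11.5830 * 4.5760)
Result: 0.0458269 g/(cm^2*hr)


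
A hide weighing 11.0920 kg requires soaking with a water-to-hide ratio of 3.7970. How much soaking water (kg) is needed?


Formula: Water = hide_weight * ratio
Substituting: Water = 11.0920 * 3.7970
Result: 42.1163 kg


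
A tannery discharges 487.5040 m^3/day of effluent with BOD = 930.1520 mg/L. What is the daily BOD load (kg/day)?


Formula: BOD_load = volume * conc / 1000
Substituting: BOD_load = 487.5040 * 930.1520 / 1000
Result: 453.4528 kg/day


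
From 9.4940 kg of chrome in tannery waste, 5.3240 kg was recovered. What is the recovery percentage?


Formula: Recovery = recovered / input * 100
Substituting: Recovery = 5.3240 / 9.4940 * 100
Result: 56.0775 %


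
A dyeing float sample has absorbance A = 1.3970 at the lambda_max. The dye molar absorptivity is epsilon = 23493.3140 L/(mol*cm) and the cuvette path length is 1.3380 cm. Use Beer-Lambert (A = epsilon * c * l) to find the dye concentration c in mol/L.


Formula: c = A / (epsilon * l)
Substituting: c = 1.3970 / (23493.3140 * 1.3380)
Result: 4.4442e-05 mol/L


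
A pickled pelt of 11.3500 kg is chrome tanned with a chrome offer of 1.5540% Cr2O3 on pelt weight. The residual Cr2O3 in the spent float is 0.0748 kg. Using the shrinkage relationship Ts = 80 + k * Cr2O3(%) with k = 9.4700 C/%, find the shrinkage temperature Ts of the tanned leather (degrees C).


Offered = pelt * offer_pct / 100 = 11.3500 * 1.5540 / 100 = 0.1764 kg
Uptake = offered - residual = 0.1764 - 0.0748 = 0.1016 kg
Cr2O3% on pelt = uptake / pelt * 100 = 0.1016 / 11.3500 * 100 = 0.8950 %
Ts = 80 + k * Cr2O3% = 80 + 9.4700 * 0.8950 = 88.4754 C


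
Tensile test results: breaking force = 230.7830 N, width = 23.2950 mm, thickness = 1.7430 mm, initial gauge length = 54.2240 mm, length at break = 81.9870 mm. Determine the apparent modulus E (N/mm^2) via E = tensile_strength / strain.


TS = F / (w * t) = 230.7830 / (23.2950 * 1.7430) = 5.6839 N/mm^2
strain = (Lf - L0) / L0 = (81.9870 - 54.2240) / 54.2240 = 0.5120
E = TS / strain = 5.6839 / 0.5120 = 11.1012 N/mm^2


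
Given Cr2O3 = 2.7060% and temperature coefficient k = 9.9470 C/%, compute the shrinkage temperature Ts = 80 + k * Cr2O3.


Formula: Ts = 80 + k * Cr2O3
Substituting: Ts = 80 + 9.9470 * 2.7060
Result: 106.9166 C


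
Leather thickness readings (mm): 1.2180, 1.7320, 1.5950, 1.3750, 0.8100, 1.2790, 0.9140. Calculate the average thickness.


Formula: Average = sum / n
Substituting: Average = 8.9230 / 7
Result: 1.2747 mm


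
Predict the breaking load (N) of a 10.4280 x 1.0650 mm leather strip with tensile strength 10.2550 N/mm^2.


Formula: F = TS * w * t
Substituting: F = 10.2550 * 10.4280 * 1.0650
Result: 113.8902 N


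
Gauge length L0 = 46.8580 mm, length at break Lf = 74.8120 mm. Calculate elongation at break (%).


Formula: Elongation = (Lf - L0) / L0 * 100
Substituting: Elongation = (74.8120 - 46.8580) / 46.8580 * 100
Result: 59.6568 %


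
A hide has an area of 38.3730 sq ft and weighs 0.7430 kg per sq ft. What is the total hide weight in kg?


Formula: Weight = area * weight_per_sqft
Substituting: Weight = 38.3730 * 0.7430
Result: 28.5111 kg


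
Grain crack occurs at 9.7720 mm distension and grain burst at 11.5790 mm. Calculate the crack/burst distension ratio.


Formula: Ratio = crack / burst
Substituting: Ratio = 9.7720 / 11.5790
Result: 0.8439


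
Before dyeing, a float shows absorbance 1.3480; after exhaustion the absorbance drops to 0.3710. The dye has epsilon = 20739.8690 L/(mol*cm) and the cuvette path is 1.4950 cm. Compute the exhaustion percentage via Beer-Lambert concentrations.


c_initial = A_i / (epsilon * l) = 1.3480 / (20739.8690 * 1.4950) = 4.3475e-05 mol/L
c_final = A_f / (epsilon * l) = 0.3710 / (20739.8690 * 1.4950) = 1.1965e-05 mol/L
Exhaustion = (c_initial - c_final) / c_initial * 100 = (4.3475e-05 - 1.1965e-05) / 4.3475e-05 * 100 = 72.4777 %


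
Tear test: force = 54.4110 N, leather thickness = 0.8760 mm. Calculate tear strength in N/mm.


Formula: Tear strength = force / thickness
Substituting: Tear strength = 54.4110 / 0.8760
Result: 62.1130 N/mm


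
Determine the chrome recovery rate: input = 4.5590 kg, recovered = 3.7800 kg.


Formula: Recovery = recovered / input * 100
Substituting: Recovery = 3.7800 / 4.5590 * 100
Result: 82.9129 %


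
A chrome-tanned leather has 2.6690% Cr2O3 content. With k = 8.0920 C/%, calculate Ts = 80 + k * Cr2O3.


Formula: Ts = 80 + k * Cr2O3
Substituting: Ts = 80 + 8.0920 * 2.6690
Result: 101.5975 C


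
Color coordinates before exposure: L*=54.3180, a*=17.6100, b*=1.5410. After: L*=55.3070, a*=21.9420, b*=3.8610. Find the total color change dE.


dL = 0.9890, da = 4.3320, db = 2.3200
dE = sqrt(0.9890^2 + 4.3320^2 + 2.3200^2) = 5.0127


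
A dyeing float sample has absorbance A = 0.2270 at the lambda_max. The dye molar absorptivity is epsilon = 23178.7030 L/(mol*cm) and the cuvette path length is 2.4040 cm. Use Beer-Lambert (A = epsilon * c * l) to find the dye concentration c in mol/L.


Formula: c = A / (epsilon * l)
Substituting: c = 0.2270 / (23178.7030 * 2.4040)
Result: 4.0738e-06 mol/L


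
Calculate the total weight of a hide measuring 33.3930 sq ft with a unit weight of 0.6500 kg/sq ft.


Formula: Weight = area * weight_per_sqft
Substituting: Weight = 33.3930 * 0.6500
Result: 21.7055 kg


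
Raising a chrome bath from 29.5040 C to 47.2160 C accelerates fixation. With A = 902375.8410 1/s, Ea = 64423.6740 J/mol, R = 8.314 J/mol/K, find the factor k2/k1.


T1 = 29.5040 + 273.15 = 302.6540 K; T2 = 47.2160 + 273.15 = 320.3660 K
k1 = A * exp(-Ea/(R*T1)) = 902375.8410 * exp(-64423.6740/(8.314*302.6540)) = 6.8579e-06 1/s
k2 = A * exp(-Ea/(R*T2)) = 902375.8410 * exp(-64423.6740/(8.314*320.3660)) = 2.8245e-05 1/s
k2/k1 = 2.8245e-05 / 6.8579e-06 = 4.1186


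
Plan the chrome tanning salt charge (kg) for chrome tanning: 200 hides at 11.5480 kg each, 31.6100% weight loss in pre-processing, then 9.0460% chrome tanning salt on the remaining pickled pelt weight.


Total_raw = N * avg_wt = 200 * 11.5480 = 2309.6000 kg
Substrate = Total_raw * (1 - loss/100) = 2309.6000 * (1 - 31.6100/100) = 1579.5354 kg
Chrome = Substrate * pct / 100 = 1579.5354 * 9.0460 / 100 = 142.8848 kg


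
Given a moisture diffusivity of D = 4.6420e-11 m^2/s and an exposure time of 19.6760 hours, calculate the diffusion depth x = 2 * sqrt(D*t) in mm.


t = 19.6760 hr * 3600 = 70833.6000 s
D * t = 4.6420e-11 * 70833.6000 = 3.2881e-06
x = 2 * sqrt(D*t) = 2 * sqrt(3.2881e-06) = 0.00362662 m = 3.6266 mm


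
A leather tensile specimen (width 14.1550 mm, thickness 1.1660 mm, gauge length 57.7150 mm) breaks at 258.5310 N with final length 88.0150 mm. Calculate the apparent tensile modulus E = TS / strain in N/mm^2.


TS = F / (w * t) = 258.5310 / (14.1550 * 1.1660) = 15.6641 N/mm^2
strain = (Lf - L0) / L0 = (88.0150 - 57.7150) / 57.7150 = 0.5250
E = TS / strain = 15.6641 / 0.5250 = 29.8367 N/mm^2


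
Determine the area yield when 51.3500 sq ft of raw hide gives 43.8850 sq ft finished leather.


Formula: Yield = finished / raw * 100
Substituting: Yield = 43.8850 / 51.3500 * 100
Result: 85.4625 %


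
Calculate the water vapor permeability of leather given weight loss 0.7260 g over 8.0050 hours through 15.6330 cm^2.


Formula: WVP = loss / (area * time)
Substituting: WVP = 0.7260 / (15.6330 * 8.0050)
Result: 0.0058014 g/(cm^2*hr)


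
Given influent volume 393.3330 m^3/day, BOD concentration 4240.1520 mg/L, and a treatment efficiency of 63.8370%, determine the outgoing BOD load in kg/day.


Load_in = volume * conc / 1000 = 393.3330 * 4240.1520 / 1000 = 1667.7917 kg/day
Removed = Load_in * eff / 100 = 1667.7917 * 63.8370 / 100 = 1064.6682 kg/day
Load_out = Load_in - Removed = 1667.7917 - 1064.6682 = 603.1235 kg/day


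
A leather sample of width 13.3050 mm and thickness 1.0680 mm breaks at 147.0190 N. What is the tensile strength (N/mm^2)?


Formula: TS = force / (width * thickness)
Substituting: TS = 147.0190 / (13.3050 * 1.0680)
Result: 10.3464 N/mm^2


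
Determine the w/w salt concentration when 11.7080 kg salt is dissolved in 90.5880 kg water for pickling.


Formula: Conc = salt / (water + salt) * 100
Substituting: Conc = 11.7080 / (90.5880 + 11.7080) * 100
Result: 11.4452 %


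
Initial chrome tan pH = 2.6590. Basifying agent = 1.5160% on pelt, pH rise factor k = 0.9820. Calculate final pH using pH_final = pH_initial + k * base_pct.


Formula: pH_final = pH_initial + k * base_pct
Substituting: pH_final = 2.6590 + 0.9820 * 1.5160
Result: 4.1477


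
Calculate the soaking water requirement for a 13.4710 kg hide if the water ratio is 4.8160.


Formula: Water = hide_weight * ratio
Substituting: Water = 13.4710 * 4.8160
Result: 64.8763 kg


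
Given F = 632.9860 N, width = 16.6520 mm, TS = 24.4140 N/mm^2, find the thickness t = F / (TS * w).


Formula: t = F / (TS * w)
Substituting: t = 632.9860 / (24.4140 * 16.6520)
Result: 1.5570 mm


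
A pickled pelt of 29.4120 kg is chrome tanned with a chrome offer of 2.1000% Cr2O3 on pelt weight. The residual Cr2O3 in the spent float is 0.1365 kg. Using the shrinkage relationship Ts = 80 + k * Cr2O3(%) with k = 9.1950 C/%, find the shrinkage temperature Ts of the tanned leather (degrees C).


Offered = pelt * offer_pct / 100 = 29.4120 * 2.1000 / 100 = 0.6177 kg
Uptake = offered - residual = 0.6177 - 0.1365 = 0.4812 kg
Cr2O3% on pelt = uptake / pelt * 100 = 0.4812 / 29.4120 * 100 = 1.6359 %
Ts = 80 + k * Cr2O3% = 80 + 9.1950 * 1.6359 = 95.0421 C


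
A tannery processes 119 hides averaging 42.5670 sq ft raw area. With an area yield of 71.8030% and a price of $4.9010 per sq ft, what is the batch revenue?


Raw_total = N * avg_area = 119 * 42.5670 = 5065.4730 sq ft
Finished = Raw_total * yield / 100 = 5065.4730 * 71.8030 / 100 = 3637.1616 sq ft
Value = Finished * price = 3637.1616 * 4.9010 = 17825.7289 $


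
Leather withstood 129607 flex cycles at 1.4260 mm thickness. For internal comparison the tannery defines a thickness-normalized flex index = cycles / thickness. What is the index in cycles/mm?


Formula: Index = cycles / thickness
Substituting: Index = 129607 / 1.4260
Result: 90888.4993 cycles/mm


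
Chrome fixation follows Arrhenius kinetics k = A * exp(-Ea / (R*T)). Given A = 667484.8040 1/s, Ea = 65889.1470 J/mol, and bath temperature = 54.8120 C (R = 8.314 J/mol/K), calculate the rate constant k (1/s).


T_K = T_C + 273.15 = 54.8120 + 273.15 = 327.9620 K
exponent = -Ea / (R * T_K) = -65889.1470 / (8.314 * 327.9620) = -24.1646
k = A * exp(exponent) = 667484.8040 * exp(-24.1646) = 2.1373e-05 1/s


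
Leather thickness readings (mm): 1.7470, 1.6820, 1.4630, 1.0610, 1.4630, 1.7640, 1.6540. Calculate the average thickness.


Formula: Average = sum / n
Substituting: Average = 10.8340 / 7
Result: 1.5477 mm


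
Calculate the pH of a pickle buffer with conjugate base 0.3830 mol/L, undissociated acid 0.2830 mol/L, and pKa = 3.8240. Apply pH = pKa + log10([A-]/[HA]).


ratio = [A-] / [HA] = 0.3830 / 0.2830 = 1.3534
log10(ratio) = 0.1314
pH = pKa + log10(ratio) = 3.8240 + 0.1314 = 3.9554


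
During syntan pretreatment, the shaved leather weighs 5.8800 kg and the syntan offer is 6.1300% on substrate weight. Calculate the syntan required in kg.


Formula: Syntan = substrate * pct / 100
Substituting: Syntan = 5.8800 * 6.1300 / 100
Result: 0.3604 kg


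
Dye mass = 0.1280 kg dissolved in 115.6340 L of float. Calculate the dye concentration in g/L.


Formula: Conc = dye_mass(kg) / volume(L) * 1000
Substituting: Conc = 0.1280 / 115.6340 * 1000
Result: 1.1069 g/L


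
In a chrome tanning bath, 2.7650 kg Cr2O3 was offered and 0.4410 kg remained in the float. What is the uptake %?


Formula: Uptake = (offered - residual) / offered * 100
Substituting: Uptake = (2.7650 - 0.4410) / 2.7650 * 100
Result: 84.0506 %


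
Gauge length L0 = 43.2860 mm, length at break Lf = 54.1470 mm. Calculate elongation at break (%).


Formula: Elongation = (Lf - L0) / L0 * 100
Substituting: Elongation = (54.1470 - 43.2860) / 43.2860 * 100
Result: 25.0913 %


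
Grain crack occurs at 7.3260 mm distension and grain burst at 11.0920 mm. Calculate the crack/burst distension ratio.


Formula: Ratio = crack / burst
Substituting: Ratio = 7.3260 / 11.0920
Result: 0.6605


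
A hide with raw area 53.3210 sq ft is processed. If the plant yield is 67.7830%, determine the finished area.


Formula: finished = raw * yield / 100
Substituting: finished = 53.3210 * 67.7830 / 100
Result: 36.1426 sq ft


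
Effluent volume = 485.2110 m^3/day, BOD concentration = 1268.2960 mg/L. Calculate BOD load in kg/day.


Formula: BOD_load = volume * conc / 1000
Substituting: BOD_load = 485.2110 * 1268.2960 / 1000
Result: 615.3912 kg/day


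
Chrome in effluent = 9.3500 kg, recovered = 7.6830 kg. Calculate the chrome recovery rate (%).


Formula: Recovery = recovered / input * 100
Substituting: Recovery = 7.6830 / 9.3500 * 100
Result: 82.1711 %


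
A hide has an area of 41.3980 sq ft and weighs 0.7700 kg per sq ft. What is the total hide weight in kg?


Formula: Weight = area * weight_per_sqft
Substituting: Weight = 41.3980 * 0.7700
Result: 31.8765 kg


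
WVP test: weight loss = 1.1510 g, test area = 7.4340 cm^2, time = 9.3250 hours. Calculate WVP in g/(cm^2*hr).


Formula: WVP = loss / (area * time)
Substituting: WVP = 1.1510 / (7.4340 * 9.3250)
Result: 0.0166037 g/(cm^2*hr)


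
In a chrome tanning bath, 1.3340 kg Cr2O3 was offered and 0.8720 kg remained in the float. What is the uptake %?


Formula: Uptake = (offered - residual) / offered * 100
Substituting: Uptake = (1.3340 - 0.8720) / 1.3340 * 100
Result: 34.6327 %


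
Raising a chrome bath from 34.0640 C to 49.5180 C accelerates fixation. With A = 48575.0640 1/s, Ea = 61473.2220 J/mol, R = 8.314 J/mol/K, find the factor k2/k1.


T1 = 34.0640 + 273.15 = 307.2140 K; T2 = 49.5180 + 273.15 = 322.6680 K
k1 = A * exp(-Ea/(R*T1)) = 48575.0640 * exp(-61473.2220/(8.314*307.2140)) = 1.7137e-06 1/s
k2 = A * exp(-Ea/(R*T2)) = 48575.0640 * exp(-61473.2220/(8.314*322.6680)) = 5.4269e-06 1/s
k2/k1 = 5.4269e-06 / 1.7137e-06 = 3.1668


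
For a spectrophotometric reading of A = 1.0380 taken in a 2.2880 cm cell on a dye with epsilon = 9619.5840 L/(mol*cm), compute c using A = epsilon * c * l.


Formula: c = A / (epsilon * l)
Substituting: c = 1.0380 / (9619.5840 * 2.2880)
Result: 4.7161e-05 mol/L


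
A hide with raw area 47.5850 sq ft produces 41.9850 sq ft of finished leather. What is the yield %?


Formula: Yield = finished / raw * 100
Substituting: Yield = 41.9850 / 47.5850 * 100
Result: 88.2316 %


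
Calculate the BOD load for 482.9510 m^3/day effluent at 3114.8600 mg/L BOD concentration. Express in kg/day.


Formula: BOD_load = volume * conc / 1000
Substituting: BOD_load = 482.9510 * 3114.8600 / 1000
Result: 1504.3248 kg/day


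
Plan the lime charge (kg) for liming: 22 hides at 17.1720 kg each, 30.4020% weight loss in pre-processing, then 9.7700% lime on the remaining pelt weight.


Total_raw = N * avg_wt = 22 * 17.1720 = 377.7840 kg
Substrate = Total_raw * (1 - loss/100) = 377.7840 * (1 - 30.4020/100) = 262.9301 kg
Lime = Substrate * pct / 100 = 262.9301 * 9.7700 / 100 = 25.6883 kg


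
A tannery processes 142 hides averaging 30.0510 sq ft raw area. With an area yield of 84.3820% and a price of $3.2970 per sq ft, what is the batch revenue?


Raw_total = N * avg_area = 142 * 30.0510 = 4267.2420 sq ft
Finished = Raw_total * yield / 100 = 4267.2420 * 84.3820 / 100 = 3600.7841 sq ft
Value = Finished * price = 3600.7841 * 3.2970 = 11871.7853 $


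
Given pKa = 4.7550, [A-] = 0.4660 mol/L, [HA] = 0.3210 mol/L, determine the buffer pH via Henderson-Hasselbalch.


ratio = [A-] / [HA] = 0.4660 / 0.3210 = 1.4517
log10(ratio) = 0.1619
pH = pKa + log10(ratio) = 4.7550 + 0.1619 = 4.9169


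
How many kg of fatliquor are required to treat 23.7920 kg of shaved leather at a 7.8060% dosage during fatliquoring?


Formula: Fat = substrate * pct / 100
Substituting: Fat = 23.7920 * 7.8060 / 100
Result: 1.8572 kg


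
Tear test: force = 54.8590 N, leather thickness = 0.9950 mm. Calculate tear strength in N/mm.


Formula: Tear strength = force / thickness
Substituting: Tear strength = 54.8590 / 0.9950
Result: 55.1347 N/mm


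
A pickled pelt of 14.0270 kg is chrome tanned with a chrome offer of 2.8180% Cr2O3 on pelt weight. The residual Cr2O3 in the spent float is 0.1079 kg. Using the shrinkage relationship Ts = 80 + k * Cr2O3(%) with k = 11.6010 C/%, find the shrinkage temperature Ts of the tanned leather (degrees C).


Offered = pelt * offer_pct / 100 = 14.0270 * 2.8180 / 100 = 0.3953 kg
Uptake = offered - residual = 0.3953 - 0.1079 = 0.2874 kg
Cr2O3% on pelt = uptake / pelt * 100 = 0.2874 / 14.0270 * 100 = 2.0488 %
Ts = 80 + k * Cr2O3% = 80 + 11.6010 * 2.0488 = 103.7678 C


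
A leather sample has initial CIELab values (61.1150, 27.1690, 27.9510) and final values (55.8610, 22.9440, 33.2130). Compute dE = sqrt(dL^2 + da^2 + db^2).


dL = -5.2540, da = -4.2250, db = 5.2620
dE = sqrt((-5.2540)^2 + (-4.2250)^2 + 5.2620^2) = 8.5524
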